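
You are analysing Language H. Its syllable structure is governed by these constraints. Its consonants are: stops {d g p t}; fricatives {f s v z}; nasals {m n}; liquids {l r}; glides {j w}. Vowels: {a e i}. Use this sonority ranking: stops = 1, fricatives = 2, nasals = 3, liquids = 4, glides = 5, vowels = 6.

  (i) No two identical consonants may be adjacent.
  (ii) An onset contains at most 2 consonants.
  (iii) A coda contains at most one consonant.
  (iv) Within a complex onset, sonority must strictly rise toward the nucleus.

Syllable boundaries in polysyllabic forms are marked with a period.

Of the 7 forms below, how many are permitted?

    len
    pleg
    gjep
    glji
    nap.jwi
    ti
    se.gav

5

len — σ1 onset /l/, coda /n/ ok → permitted
pleg — σ1 onset /pl/ (1→4 rises), coda /g/ ok → permitted
gjep — σ1 onset /gj/ (1→5 rises), coda /p/ ok → permitted
glji — violates constraint (ii): syllable 1 onset /glj/ has 3 consonants (> 2) → not permitted
nap.jwi — violates constraint (iv): syllable 2 onset /jw/: /j/ (glide, 5) → /w/ (glide, 5) does not rise → not permitted
ti — σ1 onset /t/, coda /∅/ ok → permitted
se.gav — σ1 onset /s/, coda /∅/ ok; σ2 onset /g/, coda /v/ ok → permitted
Permitted: len, pleg, gjep, ti, se.gav → 5.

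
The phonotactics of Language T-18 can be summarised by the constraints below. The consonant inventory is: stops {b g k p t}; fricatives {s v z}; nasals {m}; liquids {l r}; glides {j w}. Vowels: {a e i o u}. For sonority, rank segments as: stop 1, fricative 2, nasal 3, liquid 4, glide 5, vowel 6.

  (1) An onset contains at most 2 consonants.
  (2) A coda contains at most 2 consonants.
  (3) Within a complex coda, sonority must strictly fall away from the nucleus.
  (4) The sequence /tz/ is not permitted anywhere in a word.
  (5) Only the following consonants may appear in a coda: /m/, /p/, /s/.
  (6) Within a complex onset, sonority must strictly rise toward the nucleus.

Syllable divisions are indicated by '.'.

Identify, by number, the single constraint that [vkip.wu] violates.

6

[vkip.wu]: syllable 1 onset /vk/: /v/ (fricative, 2) → /k/ (stop, 1) does not rise.
This is a violation of constraint 6: "Within a complex onset, sonority must strictly rise toward the nucleus."
The remaining constraints (1, 2, 3, 4, 5) are satisfied.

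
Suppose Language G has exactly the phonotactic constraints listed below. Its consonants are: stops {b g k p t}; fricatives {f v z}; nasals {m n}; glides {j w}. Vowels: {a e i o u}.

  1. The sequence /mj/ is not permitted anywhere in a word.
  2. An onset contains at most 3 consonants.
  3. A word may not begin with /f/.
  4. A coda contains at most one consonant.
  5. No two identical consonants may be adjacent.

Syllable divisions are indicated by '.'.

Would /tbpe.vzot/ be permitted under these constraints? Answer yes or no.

yes

/tbpe.vzot/ — σ1 onset /tbp/ (3C), coda /∅/ ok; σ2 onset /vz/ (2C), coda /t/ ok → permitted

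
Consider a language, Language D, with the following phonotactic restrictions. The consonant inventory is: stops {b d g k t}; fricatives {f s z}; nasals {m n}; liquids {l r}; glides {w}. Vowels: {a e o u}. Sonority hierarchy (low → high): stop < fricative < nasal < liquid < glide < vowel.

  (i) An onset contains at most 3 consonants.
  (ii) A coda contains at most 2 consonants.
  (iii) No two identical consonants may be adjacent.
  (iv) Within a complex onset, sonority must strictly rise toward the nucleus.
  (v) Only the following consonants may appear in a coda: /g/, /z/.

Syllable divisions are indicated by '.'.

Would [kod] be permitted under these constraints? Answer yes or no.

no

[kod] — violates constraint (v): syllable 1 coda contains /d/, which is not a licensed coda consonant → not permitted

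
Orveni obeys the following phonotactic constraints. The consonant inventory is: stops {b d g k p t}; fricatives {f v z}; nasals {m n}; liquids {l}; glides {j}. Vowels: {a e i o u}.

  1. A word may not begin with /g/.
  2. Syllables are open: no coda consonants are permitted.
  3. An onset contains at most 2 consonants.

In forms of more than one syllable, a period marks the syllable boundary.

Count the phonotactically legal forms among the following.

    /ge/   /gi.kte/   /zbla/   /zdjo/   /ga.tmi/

0

/ge/ — violates constraint 1: word begins with /g/ → phonotactically illegal
/gi.kte/ — violates constraint 1: word begins with /g/ → phonotactically illegal
/zbla/ — violates constraint 3: syllable 1 onset /zbl/ has 3 consonants (> 2) → phonotactically illegal
/zdjo/ — violates constraint 3: syllable 1 onset /zdj/ has 3 consonants (> 2) → phonotactically illegal
/ga.tmi/ — violates constraint 1: word begins with /g/ → phonotactically illegal
No form is phonotactically legal → 0.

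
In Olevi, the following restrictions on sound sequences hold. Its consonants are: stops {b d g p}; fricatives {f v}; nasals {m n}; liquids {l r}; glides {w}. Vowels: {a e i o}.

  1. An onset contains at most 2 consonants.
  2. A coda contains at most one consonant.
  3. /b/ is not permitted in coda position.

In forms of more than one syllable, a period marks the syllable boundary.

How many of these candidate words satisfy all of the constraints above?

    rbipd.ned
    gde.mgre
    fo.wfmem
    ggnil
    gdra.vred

rbipd.ned — violates constraint 2: syllable 1 coda /pd/ has 2 consonants (> 1) → phonotactically illegal
gde.mgre — violates constraint 1: syllable 2 onset /mgr/ has 3 consonants (> 2) → phonotactically illegal
fo.wfmem — violates constraint 1: syllable 2 onset /wfm/ has 3 consonants (> 2) → phonotactically illegal
ggnil — violates constraint 1: syllable 1 onset /ggn/ has 3 consonants (> 2) → phonotactically illegal
gdra.vred — violates constraint 1: syllable 1 onset /gdr/ has 3 consonants (> 2) → phonotactically illegal
No form is phonotactically legal → 0.

0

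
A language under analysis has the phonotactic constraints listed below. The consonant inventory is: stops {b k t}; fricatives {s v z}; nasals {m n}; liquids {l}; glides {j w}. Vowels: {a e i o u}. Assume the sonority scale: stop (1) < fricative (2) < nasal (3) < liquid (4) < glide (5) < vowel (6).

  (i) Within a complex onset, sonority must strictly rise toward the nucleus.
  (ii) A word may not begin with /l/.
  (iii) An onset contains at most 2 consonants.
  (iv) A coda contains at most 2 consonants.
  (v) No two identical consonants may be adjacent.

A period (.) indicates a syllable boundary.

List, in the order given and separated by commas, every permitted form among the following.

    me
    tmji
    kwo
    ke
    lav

me — σ1 onset /m/, coda /∅/ ok → permitted
tmji — violates constraint (iii): syllable 1 onset /tmj/ has 3 consonants (> 2) → not permitted
kwo — σ1 onset /kw/ (1→5 rises), coda /∅/ ok → permitted
ke — σ1 onset /k/, coda /∅/ ok → permitted
lav — violates constraint (ii): word begins with /l/ → not permitted

me, kwo, ke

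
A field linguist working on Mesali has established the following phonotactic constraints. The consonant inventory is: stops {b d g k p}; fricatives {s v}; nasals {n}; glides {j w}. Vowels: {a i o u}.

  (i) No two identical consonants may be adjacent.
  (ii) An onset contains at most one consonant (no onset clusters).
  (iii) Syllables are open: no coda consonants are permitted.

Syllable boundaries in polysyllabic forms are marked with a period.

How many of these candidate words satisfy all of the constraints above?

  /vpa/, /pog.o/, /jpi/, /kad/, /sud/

0

/vpa/ — violates constraint (ii): syllable 1 onset /vp/ has 2 consonants (> 1) → illicit
/pog.o/ — violates constraint (iii): syllable 1 coda /g/ has 1 consonant (> 0) → illicit
/jpi/ — violates constraint (ii): syllable 1 onset /jp/ has 2 consonants (> 1) → illicit
/kad/ — violates constraint (iii): syllable 1 coda /d/ has 1 consonant (> 0) → illicit
/sud/ — violates constraint (iii): syllable 1 coda /d/ has 1 consonant (> 0) → illicit
No form is licit → 0.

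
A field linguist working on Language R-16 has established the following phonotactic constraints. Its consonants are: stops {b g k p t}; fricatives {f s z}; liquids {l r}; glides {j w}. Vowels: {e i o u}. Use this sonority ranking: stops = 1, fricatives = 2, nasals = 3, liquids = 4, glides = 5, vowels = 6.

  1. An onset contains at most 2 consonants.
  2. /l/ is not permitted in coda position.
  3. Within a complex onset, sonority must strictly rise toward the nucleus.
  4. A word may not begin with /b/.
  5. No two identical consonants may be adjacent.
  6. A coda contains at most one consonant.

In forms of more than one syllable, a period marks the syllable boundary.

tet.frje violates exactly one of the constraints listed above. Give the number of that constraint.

1

tet.frje: syllable 2 onset /frj/ has 3 consonants (> 2).
This is a violation of constraint 1: "An onset contains at most 2 consonants."
The remaining constraints (2, 3, 4, 5, 6) are satisfied.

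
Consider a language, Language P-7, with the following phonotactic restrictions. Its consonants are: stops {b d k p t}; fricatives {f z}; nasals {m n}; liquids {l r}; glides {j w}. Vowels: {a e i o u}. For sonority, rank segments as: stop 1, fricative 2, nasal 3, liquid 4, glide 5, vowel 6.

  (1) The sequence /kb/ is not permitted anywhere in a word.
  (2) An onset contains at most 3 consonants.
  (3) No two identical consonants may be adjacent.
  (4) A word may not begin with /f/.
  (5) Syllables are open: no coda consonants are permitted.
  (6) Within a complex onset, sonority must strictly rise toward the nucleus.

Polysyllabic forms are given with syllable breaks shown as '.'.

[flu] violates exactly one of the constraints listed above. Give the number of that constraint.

4

[flu]: word begins with /f/.
This is a violation of constraint 4: "A word may not begin with /f/."
The remaining constraints (1, 2, 3, 5, 6) are satisfied.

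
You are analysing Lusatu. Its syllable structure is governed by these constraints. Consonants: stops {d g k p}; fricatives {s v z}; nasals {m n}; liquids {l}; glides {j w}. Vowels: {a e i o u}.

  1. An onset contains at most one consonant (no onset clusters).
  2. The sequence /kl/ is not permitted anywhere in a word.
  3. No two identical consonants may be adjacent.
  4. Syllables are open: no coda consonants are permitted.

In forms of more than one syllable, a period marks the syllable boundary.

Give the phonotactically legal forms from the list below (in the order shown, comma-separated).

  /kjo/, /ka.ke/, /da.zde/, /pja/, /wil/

/ka.ke/

/kjo/ — violates constraint 1: syllable 1 onset /kj/ has 2 consonants (> 1) → phonotactically illegal
/ka.ke/ — σ1 onset /k/, coda /∅/ ok; σ2 onset /k/, coda /∅/ ok → phonotactically legal
/da.zde/ — violates constraint 1: syllable 2 onset /zd/ has 2 consonants (> 1) → phonotactically illegal
/pja/ — violates constraint 1: syllable 1 onset /pj/ has 2 consonants (> 1) → phonotactically illegal
/wil/ — violates constraint 4: syllable 1 coda /l/ has 1 consonant (> 0) → phonotactically illegal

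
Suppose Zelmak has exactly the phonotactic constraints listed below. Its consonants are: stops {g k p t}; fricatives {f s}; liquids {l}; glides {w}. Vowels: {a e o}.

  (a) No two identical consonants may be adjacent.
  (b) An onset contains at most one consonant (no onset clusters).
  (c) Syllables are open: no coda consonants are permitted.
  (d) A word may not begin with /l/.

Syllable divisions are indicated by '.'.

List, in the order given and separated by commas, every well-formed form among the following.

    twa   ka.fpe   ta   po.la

twa — violates constraint (b): syllable 1 onset /tw/ has 2 consonants (> 1) → ill-formed
ka.fpe — violates constraint (b): syllable 2 onset /fp/ has 2 consonants (> 1) → ill-formed
ta — σ1 onset /t/, coda /∅/ ok → well-formed
po.la — σ1 onset /p/, coda /∅/ ok; σ2 onset /l/, coda /∅/ ok → well-formed

ta, po.la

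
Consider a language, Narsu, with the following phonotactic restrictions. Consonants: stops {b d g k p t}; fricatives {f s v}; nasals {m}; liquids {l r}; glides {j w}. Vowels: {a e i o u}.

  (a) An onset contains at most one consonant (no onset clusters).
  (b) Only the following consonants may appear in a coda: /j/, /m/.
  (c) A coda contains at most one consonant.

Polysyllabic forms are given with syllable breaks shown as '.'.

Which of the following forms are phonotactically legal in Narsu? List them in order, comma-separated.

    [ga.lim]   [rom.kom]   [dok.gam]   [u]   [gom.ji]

[ga.lim] — σ1 onset /g/, coda /∅/ ok; σ2 onset /l/, coda /m/ ok → phonotactically legal
[rom.kom] — σ1 onset /r/, coda /m/ ok; σ2 onset /k/, coda /m/ ok → phonotactically legal
[dok.gam] — violates constraint (b): syllable 1 coda contains /k/, which is not a licensed coda consonant → phonotactically illegal
[u] — σ1 onset /∅/, coda /∅/ ok → phonotactically legal
[gom.ji] — σ1 onset /g/, coda /m/ ok; σ2 onset /j/, coda /∅/ ok → phonotactically legal

[ga.lim], [rom.kom], [u], [gom.ji]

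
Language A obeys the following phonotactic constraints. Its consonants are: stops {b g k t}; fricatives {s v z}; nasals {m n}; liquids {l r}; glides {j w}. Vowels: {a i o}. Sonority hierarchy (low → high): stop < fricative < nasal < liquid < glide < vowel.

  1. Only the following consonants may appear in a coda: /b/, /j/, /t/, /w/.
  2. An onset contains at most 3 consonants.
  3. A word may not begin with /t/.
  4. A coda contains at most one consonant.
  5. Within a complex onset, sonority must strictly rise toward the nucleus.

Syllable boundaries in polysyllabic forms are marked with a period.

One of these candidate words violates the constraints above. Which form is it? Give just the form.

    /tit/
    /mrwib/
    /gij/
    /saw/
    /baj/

/tit/ — violates constraint 3: word begins with /t/ → illicit
/mrwib/ — σ1 onset /mrw/ (3→4→5 rises), coda /b/ ok → licit
/gij/ — σ1 onset /g/, coda /j/ ok → licit
/saw/ — σ1 onset /s/, coda /w/ ok → licit
/baj/ — σ1 onset /b/, coda /j/ ok → licit

/tit/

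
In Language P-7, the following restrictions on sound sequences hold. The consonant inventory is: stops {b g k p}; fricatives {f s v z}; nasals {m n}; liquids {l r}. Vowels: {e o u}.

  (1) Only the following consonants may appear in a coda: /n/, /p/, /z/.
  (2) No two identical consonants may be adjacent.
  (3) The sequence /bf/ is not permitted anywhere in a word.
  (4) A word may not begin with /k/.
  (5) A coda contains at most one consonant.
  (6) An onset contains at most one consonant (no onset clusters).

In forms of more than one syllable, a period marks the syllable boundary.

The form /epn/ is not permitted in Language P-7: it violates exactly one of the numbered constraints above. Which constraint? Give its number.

5

/epn/: syllable 1 coda /pn/ has 2 consonants (> 1).
This is a violation of constraint 5: "A coda contains at most one consonant."
The remaining constraints (1, 2, 3, 4, 6) are satisfied.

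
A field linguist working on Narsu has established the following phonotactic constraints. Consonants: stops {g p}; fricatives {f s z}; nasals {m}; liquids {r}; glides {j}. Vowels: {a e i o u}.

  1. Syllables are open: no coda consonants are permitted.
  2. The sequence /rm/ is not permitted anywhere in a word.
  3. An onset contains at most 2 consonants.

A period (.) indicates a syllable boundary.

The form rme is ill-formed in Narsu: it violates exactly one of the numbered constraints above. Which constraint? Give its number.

2

rme: contains banned sequence /rm/.
This is a violation of constraint 2: "The sequence /rm/ is not permitted anywhere in a word."
The remaining constraints (1, 3) are satisfied.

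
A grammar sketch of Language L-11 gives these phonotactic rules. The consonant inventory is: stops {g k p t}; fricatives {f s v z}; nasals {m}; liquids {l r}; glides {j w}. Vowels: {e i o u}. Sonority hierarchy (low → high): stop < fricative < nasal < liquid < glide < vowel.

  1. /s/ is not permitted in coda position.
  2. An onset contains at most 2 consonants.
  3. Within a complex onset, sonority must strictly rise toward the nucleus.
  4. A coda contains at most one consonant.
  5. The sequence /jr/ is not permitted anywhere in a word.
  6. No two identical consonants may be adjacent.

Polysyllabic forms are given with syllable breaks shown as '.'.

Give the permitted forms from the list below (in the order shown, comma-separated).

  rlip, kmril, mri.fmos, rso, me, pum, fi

me, pum, fi

rlip — violates constraint 3: syllable 1 onset /rl/: /r/ (liquid, 4) → /l/ (liquid, 4) does not rise → not permitted
kmril — violates constraint 2: syllable 1 onset /kmr/ has 3 consonants (> 2) → not permitted
mri.fmos — violates constraint 1: syllable 2 coda contains /s/ → not permitted
rso — violates constraint 3: syllable 1 onset /rs/: /r/ (liquid, 4) → /s/ (fricative, 2) does not rise → not permitted
me — σ1 onset /m/, coda /∅/ ok → permitted
pum — σ1 onset /p/, coda /m/ ok → permitted
fi — σ1 onset /f/, coda /∅/ ok → permitted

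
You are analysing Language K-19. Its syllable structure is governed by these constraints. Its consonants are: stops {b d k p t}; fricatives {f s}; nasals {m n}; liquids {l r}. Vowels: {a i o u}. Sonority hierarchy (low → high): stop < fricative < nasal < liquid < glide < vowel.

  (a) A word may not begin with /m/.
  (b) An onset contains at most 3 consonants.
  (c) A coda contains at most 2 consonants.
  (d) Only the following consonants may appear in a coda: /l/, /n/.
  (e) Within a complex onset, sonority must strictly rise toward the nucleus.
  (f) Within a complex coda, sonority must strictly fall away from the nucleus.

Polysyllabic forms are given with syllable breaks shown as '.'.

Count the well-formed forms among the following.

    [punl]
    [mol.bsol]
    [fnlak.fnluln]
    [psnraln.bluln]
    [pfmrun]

[punl] — violates constraint (f): syllable 1 coda /nl/: /n/ (nasal, 3) → /l/ (liquid, 4) does not fall → ill-formed
[mol.bsol] — violates constraint (a): word begins with /m/ → ill-formed
[fnlak.fnluln] — violates constraint (d): syllable 1 coda contains /k/, which is not a licensed coda consonant → ill-formed
[psnraln.bluln] — violates constraint (b): syllable 1 onset /psnr/ has 4 consonants (> 3) → ill-formed
[pfmrun] — violates constraint (b): syllable 1 onset /pfmr/ has 4 consonants (> 3) → ill-formed
No form is well-formed → 0.

0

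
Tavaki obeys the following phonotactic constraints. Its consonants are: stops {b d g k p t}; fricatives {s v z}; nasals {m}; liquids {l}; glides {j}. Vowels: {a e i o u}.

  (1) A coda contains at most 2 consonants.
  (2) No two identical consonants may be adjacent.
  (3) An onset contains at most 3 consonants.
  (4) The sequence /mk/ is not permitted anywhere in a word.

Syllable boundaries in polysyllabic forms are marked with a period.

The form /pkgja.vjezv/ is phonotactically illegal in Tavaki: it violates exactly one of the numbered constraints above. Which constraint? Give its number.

/pkgja.vjezv/: syllable 1 onset /pkgj/ has 4 consonants (> 3).
This is a violation of constraint 3: "An onset contains at most 3 consonants."
The remaining constraints (1, 2, 4) are satisfied.

3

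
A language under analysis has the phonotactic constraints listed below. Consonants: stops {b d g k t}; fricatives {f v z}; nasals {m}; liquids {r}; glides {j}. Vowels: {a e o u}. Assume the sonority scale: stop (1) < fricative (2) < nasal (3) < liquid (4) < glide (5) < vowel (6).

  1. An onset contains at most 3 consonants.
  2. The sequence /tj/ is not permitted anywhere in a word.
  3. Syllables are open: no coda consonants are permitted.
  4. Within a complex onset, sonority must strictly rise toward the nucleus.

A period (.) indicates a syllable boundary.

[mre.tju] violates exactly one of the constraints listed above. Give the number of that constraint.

[mre.tju]: contains banned sequence /tj/.
This is a violation of constraint 2: "The sequence /tj/ is not permitted anywhere in a word."
The remaining constraints (1, 3, 4) are satisfied.

2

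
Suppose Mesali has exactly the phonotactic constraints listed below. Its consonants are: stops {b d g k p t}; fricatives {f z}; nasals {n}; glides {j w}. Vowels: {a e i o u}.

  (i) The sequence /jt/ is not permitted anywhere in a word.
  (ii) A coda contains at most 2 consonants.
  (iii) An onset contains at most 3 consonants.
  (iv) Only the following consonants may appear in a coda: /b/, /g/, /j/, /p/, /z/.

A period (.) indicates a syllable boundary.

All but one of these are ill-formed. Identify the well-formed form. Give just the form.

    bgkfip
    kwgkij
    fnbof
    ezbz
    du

bgkfip — violates constraint (iii): syllable 1 onset /bgkf/ has 4 consonants (> 3) → ill-formed
kwgkij — violates constraint (iii): syllable 1 onset /kwgk/ has 4 consonants (> 3) → ill-formed
fnbof — violates constraint (iv): syllable 1 coda contains /f/, which is not a licensed coda consonant → ill-formed
ezbz — violates constraint (ii): syllable 1 coda /zbz/ has 3 consonants (> 2) → ill-formed
du — σ1 onset /d/, coda /∅/ ok → well-formed

du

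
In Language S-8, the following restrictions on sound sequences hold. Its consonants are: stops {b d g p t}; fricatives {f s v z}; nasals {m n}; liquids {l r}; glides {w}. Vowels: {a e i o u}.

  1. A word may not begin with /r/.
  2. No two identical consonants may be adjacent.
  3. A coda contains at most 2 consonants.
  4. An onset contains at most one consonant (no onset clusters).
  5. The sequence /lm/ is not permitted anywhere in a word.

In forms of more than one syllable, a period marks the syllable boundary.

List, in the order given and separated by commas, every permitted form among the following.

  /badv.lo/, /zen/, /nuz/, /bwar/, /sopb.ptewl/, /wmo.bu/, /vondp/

/badv.lo/ — σ1 onset /b/, coda /dv/ (2C) ok; σ2 onset /l/, coda /∅/ ok → permitted
/zen/ — σ1 onset /z/, coda /n/ ok → permitted
/nuz/ — σ1 onset /n/, coda /z/ ok → permitted
/bwar/ — violates constraint 4: syllable 1 onset /bw/ has 2 consonants (> 1) → not permitted
/sopb.ptewl/ — violates constraint 4: syllable 2 onset /pt/ has 2 consonants (> 1) → not permitted
/wmo.bu/ — violates constraint 4: syllable 1 onset /wm/ has 2 consonants (> 1) → not permitted
/vondp/ — violates constraint 3: syllable 1 coda /ndp/ has 3 consonants (> 2) → not permitted

/badv.lo/, /zen/, /nuz/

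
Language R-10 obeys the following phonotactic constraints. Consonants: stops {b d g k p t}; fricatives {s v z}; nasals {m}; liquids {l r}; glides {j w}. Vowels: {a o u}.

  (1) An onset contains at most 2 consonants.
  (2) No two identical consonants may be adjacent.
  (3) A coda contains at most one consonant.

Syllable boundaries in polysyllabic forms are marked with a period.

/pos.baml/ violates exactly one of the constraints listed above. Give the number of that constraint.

/pos.baml/: syllable 2 coda /ml/ has 2 consonants (> 1).
This is a violation of constraint 3: "A coda contains at most one consonant."
The remaining constraints (1, 2) are satisfied.

3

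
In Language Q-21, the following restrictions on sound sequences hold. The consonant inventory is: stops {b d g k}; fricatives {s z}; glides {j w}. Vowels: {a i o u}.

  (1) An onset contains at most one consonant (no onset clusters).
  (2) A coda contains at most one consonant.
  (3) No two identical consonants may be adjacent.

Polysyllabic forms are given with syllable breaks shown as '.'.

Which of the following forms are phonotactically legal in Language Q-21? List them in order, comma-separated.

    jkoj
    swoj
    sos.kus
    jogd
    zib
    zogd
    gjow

sos.kus, zib

jkoj — violates constraint 1: syllable 1 onset /jk/ has 2 consonants (> 1) → phonotactically illegal
swoj — violates constraint 1: syllable 1 onset /sw/ has 2 consonants (> 1) → phonotactically illegal
sos.kus — σ1 onset /s/, coda /s/ ok; σ2 onset /k/, coda /s/ ok → phonotactically legal
jogd — violates constraint 2: syllable 1 coda /gd/ has 2 consonants (> 1) → phonotactically illegal
zib — σ1 onset /z/, coda /b/ ok → phonotactically legal
zogd — violates constraint 2: syllable 1 coda /gd/ has 2 consonants (> 1) → phonotactically illegal
gjow — violates constraint 1: syllable 1 onset /gj/ has 2 consonants (> 1) → phonotactically illegal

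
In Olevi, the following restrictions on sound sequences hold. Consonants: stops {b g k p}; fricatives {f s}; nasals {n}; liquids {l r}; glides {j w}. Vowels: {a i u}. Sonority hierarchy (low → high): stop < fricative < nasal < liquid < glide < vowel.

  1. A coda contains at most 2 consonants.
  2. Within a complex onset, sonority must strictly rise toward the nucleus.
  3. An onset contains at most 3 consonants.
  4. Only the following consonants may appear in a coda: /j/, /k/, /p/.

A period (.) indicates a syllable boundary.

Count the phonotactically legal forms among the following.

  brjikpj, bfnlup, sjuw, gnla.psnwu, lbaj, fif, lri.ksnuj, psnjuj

brjikpj — violates constraint 1: syllable 1 coda /kpj/ has 3 consonants (> 2) → phonotactically illegal
bfnlup — violates constraint 3: syllable 1 onset /bfnl/ has 4 consonants (> 3) → phonotactically illegal
sjuw — violates constraint 4: syllable 1 coda contains /w/, which is not a licensed coda consonant → phonotactically illegal
gnla.psnwu — violates constraint 3: syllable 2 onset /psnw/ has 4 consonants (> 3) → phonotactically illegal
lbaj — violates constraint 2: syllable 1 onset /lb/: /l/ (liquid, 4) → /b/ (stop, 1) does not rise → phonotactically illegal
fif — violates constraint 4: syllable 1 coda contains /f/, which is not a licensed coda consonant → phonotactically illegal
lri.ksnuj — violates constraint 2: syllable 1 onset /lr/: /l/ (liquid, 4) → /r/ (liquid, 4) does not rise → phonotactically illegal
psnjuj — violates constraint 3: syllable 1 onset /psnj/ has 4 consonants (> 3) → phonotactically illegal
No form is phonotactically legal → 0.

0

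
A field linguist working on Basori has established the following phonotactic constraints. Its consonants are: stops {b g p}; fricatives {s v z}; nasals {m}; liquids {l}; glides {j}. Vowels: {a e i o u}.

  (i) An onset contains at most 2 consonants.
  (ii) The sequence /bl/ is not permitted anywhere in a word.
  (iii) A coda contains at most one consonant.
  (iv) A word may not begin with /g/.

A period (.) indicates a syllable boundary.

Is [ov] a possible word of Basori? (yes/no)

yes

[ov] — σ1 onset /∅/, coda /v/ ok → phonotactically legal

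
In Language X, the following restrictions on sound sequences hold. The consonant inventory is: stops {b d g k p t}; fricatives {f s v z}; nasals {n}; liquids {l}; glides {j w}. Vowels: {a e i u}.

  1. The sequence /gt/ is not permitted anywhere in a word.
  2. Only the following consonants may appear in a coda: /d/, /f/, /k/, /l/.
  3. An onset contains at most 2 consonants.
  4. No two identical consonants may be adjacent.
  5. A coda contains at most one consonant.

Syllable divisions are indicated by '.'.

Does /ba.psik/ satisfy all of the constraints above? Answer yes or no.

/ba.psik/ — σ1 onset /b/, coda /∅/ ok; σ2 onset /ps/ (2C), coda /k/ ok → licit

yes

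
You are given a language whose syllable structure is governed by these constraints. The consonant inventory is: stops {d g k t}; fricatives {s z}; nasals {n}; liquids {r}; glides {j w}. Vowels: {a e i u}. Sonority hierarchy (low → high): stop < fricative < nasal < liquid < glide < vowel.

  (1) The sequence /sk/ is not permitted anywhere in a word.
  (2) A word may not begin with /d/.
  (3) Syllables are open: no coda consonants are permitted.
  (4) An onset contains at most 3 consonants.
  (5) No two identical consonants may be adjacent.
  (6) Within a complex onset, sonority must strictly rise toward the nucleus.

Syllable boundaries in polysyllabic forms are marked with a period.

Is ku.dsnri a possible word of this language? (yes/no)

no

ku.dsnri — violates constraint 4: syllable 2 onset /dsnr/ has 4 consonants (> 3) → not permitted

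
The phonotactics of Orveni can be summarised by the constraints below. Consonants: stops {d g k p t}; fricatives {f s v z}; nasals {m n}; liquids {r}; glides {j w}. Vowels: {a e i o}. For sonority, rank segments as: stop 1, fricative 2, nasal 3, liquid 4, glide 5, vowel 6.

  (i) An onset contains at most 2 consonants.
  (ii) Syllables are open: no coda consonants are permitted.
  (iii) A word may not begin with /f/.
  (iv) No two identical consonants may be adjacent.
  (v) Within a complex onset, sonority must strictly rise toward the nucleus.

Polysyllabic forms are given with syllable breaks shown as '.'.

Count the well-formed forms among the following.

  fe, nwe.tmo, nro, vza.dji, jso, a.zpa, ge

fe — violates constraint (iii): word begins with /f/ → ill-formed
nwe.tmo — σ1 onset /nw/ (3→5 rises), coda /∅/ ok; σ2 onset /tm/ (1→3 rises), coda /∅/ ok → well-formed
nro — σ1 onset /nr/ (3→4 rises), coda /∅/ ok → well-formed
vza.dji — violates constraint (v): syllable 1 onset /vz/: /v/ (fricative, 2) → /z/ (fricative, 2) does not rise → ill-formed
jso — violates constraint (v): syllable 1 onset /js/: /j/ (glide, 5) → /s/ (fricative, 2) does not rise → ill-formed
a.zpa — violates constraint (v): syllable 2 onset /zp/: /z/ (fricative, 2) → /p/ (stop, 1) does not rise → ill-formed
ge — σ1 onset /g/, coda /∅/ ok → well-formed
Well-formed: nwe.tmo, nro, ge → 3.

3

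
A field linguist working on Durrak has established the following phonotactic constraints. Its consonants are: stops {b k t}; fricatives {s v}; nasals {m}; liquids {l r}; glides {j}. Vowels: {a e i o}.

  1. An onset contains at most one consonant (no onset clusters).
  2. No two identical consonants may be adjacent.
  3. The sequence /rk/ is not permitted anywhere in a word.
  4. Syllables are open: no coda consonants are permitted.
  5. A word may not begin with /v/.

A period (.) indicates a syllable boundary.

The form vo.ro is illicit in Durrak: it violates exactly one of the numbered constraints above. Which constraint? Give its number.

5

vo.ro: word begins with /v/.
This is a violation of constraint 5: "A word may not begin with /v/."
The remaining constraints (1, 2, 3, 4) are satisfied.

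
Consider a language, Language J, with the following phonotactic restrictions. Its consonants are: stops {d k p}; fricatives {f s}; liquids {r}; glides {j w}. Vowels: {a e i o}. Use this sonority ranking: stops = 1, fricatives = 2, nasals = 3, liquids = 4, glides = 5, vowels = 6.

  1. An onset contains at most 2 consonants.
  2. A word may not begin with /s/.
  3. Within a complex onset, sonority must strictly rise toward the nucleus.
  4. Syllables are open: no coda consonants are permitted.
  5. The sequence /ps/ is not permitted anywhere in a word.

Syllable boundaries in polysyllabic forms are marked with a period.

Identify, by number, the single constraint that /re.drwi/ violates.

1

/re.drwi/: syllable 2 onset /drw/ has 3 consonants (> 2).
This is a violation of constraint 1: "An onset contains at most 2 consonants."
The remaining constraints (2, 3, 4, 5) are satisfied.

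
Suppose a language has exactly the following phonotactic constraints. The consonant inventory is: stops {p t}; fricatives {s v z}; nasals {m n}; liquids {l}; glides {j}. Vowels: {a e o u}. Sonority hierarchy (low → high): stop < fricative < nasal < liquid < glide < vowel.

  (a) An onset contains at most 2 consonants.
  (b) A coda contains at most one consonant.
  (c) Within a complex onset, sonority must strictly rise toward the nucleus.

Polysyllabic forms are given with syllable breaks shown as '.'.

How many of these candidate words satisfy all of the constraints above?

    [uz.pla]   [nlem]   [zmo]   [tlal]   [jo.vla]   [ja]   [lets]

[uz.pla] — σ1 onset /∅/, coda /z/ ok; σ2 onset /pl/ (1→4 rises), coda /∅/ ok → well-formed
[nlem] — σ1 onset /nl/ (3→4 rises), coda /m/ ok → well-formed
[zmo] — σ1 onset /zm/ (2→3 rises), coda /∅/ ok → well-formed
[tlal] — σ1 onset /tl/ (1→4 rises), coda /l/ ok → well-formed
[jo.vla] — σ1 onset /j/, coda /∅/ ok; σ2 onset /vl/ (2→4 rises), coda /∅/ ok → well-formed
[ja] — σ1 onset /j/, coda /∅/ ok → well-formed
[lets] — violates constraint (b): syllable 1 coda /ts/ has 2 consonants (> 1) → ill-formed
Well-formed: [uz.pla], [nlem], [zmo], [tlal], [jo.vla], [ja] → 6.

6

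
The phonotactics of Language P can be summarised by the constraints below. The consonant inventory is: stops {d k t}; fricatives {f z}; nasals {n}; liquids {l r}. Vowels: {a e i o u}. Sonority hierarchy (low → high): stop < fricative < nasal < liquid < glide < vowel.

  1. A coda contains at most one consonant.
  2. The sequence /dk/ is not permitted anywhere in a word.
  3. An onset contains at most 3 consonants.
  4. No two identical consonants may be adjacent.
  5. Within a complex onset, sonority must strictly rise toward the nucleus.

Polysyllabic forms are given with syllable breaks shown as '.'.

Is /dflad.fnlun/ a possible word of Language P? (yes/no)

/dflad.fnlun/ — σ1 onset /dfl/ (1→2→4 rises), coda /d/ ok; σ2 onset /fnl/ (2→3→4 rises), coda /n/ ok → licit

yes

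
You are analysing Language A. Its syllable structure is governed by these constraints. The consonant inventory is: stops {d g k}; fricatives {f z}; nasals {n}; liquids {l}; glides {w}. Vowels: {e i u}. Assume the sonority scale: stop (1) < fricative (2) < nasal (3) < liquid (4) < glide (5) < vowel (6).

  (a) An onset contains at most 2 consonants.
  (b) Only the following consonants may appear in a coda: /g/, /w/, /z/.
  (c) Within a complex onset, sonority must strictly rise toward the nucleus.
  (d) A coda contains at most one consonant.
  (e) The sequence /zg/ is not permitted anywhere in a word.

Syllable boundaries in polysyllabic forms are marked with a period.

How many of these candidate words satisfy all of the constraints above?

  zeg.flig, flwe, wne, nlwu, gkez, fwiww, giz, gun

2

zeg.flig — σ1 onset /z/, coda /g/ ok; σ2 onset /fl/ (2→4 rises), coda /g/ ok → phonotactically legal
flwe — violates constraint (a): syllable 1 onset /flw/ has 3 consonants (> 2) → phonotactically illegal
wne — violates constraint (c): syllable 1 onset /wn/: /w/ (glide, 5) → /n/ (nasal, 3) does not rise → phonotactically illegal
nlwu — violates constraint (a): syllable 1 onset /nlw/ has 3 consonants (> 2) → phonotactically illegal
gkez — violates constraint (c): syllable 1 onset /gk/: /g/ (stop, 1) → /k/ (stop, 1) does not rise → phonotactically illegal
fwiww — violates constraint (d): syllable 1 coda /ww/ has 2 consonants (> 1) → phonotactically illegal
giz — σ1 onset /g/, coda /z/ ok → phonotactically legal
gun — violates constraint (b): syllable 1 coda contains /n/, which is not a licensed coda consonant → phonotactically illegal
Phonotactically legal: zeg.flig, giz → 2.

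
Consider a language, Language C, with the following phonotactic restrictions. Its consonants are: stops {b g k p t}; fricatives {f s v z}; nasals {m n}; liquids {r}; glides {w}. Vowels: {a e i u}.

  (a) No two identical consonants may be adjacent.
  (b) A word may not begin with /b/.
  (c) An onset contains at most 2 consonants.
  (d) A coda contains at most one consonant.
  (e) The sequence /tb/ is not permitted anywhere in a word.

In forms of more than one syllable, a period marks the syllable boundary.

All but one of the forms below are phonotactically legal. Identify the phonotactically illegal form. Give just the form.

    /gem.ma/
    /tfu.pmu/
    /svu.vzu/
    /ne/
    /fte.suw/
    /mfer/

/gem.ma/ — violates constraint (a): adjacent identical consonants /mm/ → phonotactically illegal
/tfu.pmu/ — σ1 onset /tf/ (2C), coda /∅/ ok; σ2 onset /pm/ (2C), coda /∅/ ok → phonotactically legal
/svu.vzu/ — σ1 onset /sv/ (2C), coda /∅/ ok; σ2 onset /vz/ (2C), coda /∅/ ok → phonotactically legal
/ne/ — σ1 onset /n/, coda /∅/ ok → phonotactically legal
/fte.suw/ — σ1 onset /ft/ (2C), coda /∅/ ok; σ2 onset /s/, coda /w/ ok → phonotactically legal
/mfer/ — σ1 onset /mf/ (2C), coda /r/ ok → phonotactically legal

/gem.ma/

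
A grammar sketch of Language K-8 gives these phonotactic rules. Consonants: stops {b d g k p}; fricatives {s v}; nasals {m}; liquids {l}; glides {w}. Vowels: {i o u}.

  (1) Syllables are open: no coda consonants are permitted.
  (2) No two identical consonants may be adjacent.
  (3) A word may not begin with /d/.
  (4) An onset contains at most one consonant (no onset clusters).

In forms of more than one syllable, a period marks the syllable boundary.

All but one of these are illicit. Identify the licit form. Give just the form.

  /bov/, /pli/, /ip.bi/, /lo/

/lo/

/bov/ — violates constraint 1: syllable 1 coda /v/ has 1 consonant (> 0) → illicit
/pli/ — violates constraint 4: syllable 1 onset /pl/ has 2 consonants (> 1) → illicit
/ip.bi/ — violates constraint 1: syllable 1 coda /p/ has 1 consonant (> 0) → illicit
/lo/ — σ1 onset /l/, coda /∅/ ok → licit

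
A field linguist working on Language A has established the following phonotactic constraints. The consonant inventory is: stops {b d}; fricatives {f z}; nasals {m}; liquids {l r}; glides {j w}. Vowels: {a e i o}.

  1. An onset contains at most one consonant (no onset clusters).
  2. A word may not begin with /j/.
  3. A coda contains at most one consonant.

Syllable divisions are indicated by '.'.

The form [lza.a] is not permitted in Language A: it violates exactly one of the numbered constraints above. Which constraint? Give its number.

1

[lza.a]: syllable 1 onset /lz/ has 2 consonants (> 1).
This is a violation of constraint 1: "An onset contains at most one consonant (no onset clusters)."
The remaining constraints (2, 3) are satisfied.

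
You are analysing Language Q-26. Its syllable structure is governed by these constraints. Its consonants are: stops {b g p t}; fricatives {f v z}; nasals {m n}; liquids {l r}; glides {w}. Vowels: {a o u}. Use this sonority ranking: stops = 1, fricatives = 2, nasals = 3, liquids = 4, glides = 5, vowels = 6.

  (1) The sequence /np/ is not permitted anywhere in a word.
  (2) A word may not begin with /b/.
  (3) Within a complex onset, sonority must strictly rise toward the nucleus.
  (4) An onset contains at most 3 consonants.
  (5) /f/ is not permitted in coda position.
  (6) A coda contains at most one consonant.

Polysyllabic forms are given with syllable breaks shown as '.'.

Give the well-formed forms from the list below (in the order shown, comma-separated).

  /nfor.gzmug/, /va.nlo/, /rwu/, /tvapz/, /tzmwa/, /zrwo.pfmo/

/nfor.gzmug/ — violates constraint 3: syllable 1 onset /nf/: /n/ (nasal, 3) → /f/ (fricative, 2) does not rise → ill-formed
/va.nlo/ — σ1 onset /v/, coda /∅/ ok; σ2 onset /nl/ (3→4 rises), coda /∅/ ok → well-formed
/rwu/ — σ1 onset /rw/ (4→5 rises), coda /∅/ ok → well-formed
/tvapz/ — violates constraint 6: syllable 1 coda /pz/ has 2 consonants (> 1) → ill-formed
/tzmwa/ — violates constraint 4: syllable 1 onset /tzmw/ has 4 consonants (> 3) → ill-formed
/zrwo.pfmo/ — σ1 onset /zrw/ (2→4→5 rises), coda /∅/ ok; σ2 onset /pfm/ (1→2→3 rises), coda /∅/ ok → well-formed

/va.nlo/, /rwu/, /zrwo.pfmo/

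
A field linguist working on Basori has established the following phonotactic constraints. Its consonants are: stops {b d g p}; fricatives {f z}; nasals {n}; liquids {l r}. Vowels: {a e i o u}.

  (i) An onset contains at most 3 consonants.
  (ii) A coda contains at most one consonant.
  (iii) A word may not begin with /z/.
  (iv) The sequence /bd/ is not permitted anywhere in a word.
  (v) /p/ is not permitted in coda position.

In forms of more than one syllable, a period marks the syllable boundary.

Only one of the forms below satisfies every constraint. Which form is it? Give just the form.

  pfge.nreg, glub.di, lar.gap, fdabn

pfge.nreg — σ1 onset /pfg/ (3C), coda /∅/ ok; σ2 onset /nr/ (2C), coda /g/ ok → permitted
glub.di — violates constraint (iv): contains banned sequence /bd/ → not permitted
lar.gap — violates constraint (v): syllable 2 coda contains /p/ → not permitted
fdabn — violates constraint (ii): syllable 1 coda /bn/ has 2 consonants (> 1) → not permitted

pfge.nreg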